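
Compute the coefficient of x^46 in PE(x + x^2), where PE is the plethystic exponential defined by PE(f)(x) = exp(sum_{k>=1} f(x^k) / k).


With f(x) = x + x^2, the exponent is sum_{k>=1} (x^k + x^(2k)) / k = -ln(1 - x) - ln(1 - x^2). Exponentiating:
PE(x + x^2) = 1 / ((1 - x)(1 - x^2)).
This is the generating function for partitions of n into parts of size 1 or 2. The number of 2's can be any j in 0..23, and the rest are 1's, so
[x^46] = floor(46/2) + 1 = 24.

24


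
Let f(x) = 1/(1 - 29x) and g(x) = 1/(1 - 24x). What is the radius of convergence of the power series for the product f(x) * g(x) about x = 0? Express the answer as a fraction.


The radius of 1/(1 - 29x) is 1/29 (nearest singularity at x = 1/29), and the radius of 1/(1 - 24x) is 1/24.
The product f(x)*g(x) = 1/((1 - 29x)(1 - 24x)) has singularities at both 1/29 and 1/24, so its radius of convergence is the distance to the nearest one:
min(1/29, 1/24) = 1/29.

1/29


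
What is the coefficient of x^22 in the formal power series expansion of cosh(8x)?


The Maclaurin series is cosh(t) = sum_{m>=0} t^(2m) / (2m)!, so substituting t = 8x, only even powers of x are nonzero, with coefficient of x^(2m) equal to 8^(2m) / (2m)!.
For x^22 the coefficient is 8^22/22! = 73786976294838206464/1124000727777607680000 = 140737488355328/2143861251406875.

140737488355328/2143861251406875


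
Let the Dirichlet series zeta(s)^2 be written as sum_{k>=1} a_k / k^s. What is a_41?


The Dirichlet convolution of the constant function 1 with itself gives (1 * 1)(k) = sum_{d | k} 1 = d(k), the number of positive divisors of k.
Since zeta(s) = sum_{k>=1} 1/k^s, we have zeta(s)^2 = sum_{k>=1} d(k)/k^s, so a_k = d(k).
For k = 41: the divisors are 1, 41.
Count = 2.

2


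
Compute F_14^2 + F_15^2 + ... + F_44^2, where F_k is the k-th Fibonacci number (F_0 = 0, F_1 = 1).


There is a standard identity sum_{k=0}^{N} F_k^2 = F_N * F_{N+1} (proved inductively from the telescoping relation F_k^2 = F_k F_{k+1} - F_{k-1} F_k). Then
sum_{k=14}^{44} F_k^2 = F_44 F_45 - F_13 F_14.
Computing: F_44 = 701408733, F_45 = 1134903170, F_13 = 233, F_14 = 377.
Sum = 701408733 * 1134903170 - 233 * 377 = 796030994547295769.

796030994547295769


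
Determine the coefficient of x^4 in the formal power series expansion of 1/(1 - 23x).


The geometric series identity gives 1/(1 - c x) = sum_{k>=0} c^k x^k, so the coefficient of x^k is c^k.
Here c = 23 and k = 4.
Computing: 23^4 = 279841

279841


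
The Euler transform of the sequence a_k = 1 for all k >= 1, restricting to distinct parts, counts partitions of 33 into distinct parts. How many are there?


Partitions of 33 into distinct parts can be computed via generating function.
Product (1+x)(1+x^2)(1+x^3)...
The coefficient of x^33 = 448

448


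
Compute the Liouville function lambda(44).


The Liouville function is lambda(k) = (-1)^Omega(k), where Omega(k) counts the prime factors of k with multiplicity.
Factoring: 44 = 2 * 2 * 11, so Omega(44) = 3.
lambda(44) = (-1)^3 = -1.

-1


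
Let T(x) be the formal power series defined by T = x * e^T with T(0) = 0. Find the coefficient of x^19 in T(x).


Apply the Lagrange inversion formula: if T = x * phi(T) with phi(t) = e^t, then
[x^n] T = (1/n) [t^(n-1)] phi(t)^n = (1/n) [t^(n-1)] e^(n t) = (1/n) * n^(n-1) / (n-1)! = n^(n-1) / n!.
When c = 1 this is the Cayley count of rooted labeled trees on n vertices, divided by n!.
For n = 19: 19^18 / 19! = 104127350297911241532841/121645100408832000 = 5480386857784802185939/6402373705728000.

5480386857784802185939/6402373705728000


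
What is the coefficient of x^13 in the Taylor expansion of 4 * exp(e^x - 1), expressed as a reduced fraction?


exp(e^x - 1) = sum_{k>=0} Bell_k x^k / k!, where Bell_k is the k-th Bell number.
So the coefficient of x^13 is 4 * Bell_13 / 13!.
Computing: Bell_13 = 27644437 and 13! = 6227020800, giving
4 * 27644437/6227020800 = 27644437/1556755200.

27644437/1556755200


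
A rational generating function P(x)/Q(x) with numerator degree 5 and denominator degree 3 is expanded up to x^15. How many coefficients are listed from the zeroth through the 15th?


Expanding up to x^15 gives the coefficients for x^0, x^1, ..., x^15.
That is 15 + 1 = 16 coefficients in total.

16


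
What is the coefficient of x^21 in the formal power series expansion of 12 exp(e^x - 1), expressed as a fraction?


exp(e^x - 1) is the exponential generating function for the Bell numbers Bell_k: exp(e^x - 1) = sum_{k>=0} Bell_k x^k / k!.
So the coefficient of x^21 in 12 exp(e^x - 1) is 12 Bell_21 / 21!.
Computing: Bell_21 = 474869816156751 and 21! = 51090942171709440000, giving
12 * 474869816156751/51090942171709440000 = 158289938718917/1419192838103040000.

158289938718917/1419192838103040000


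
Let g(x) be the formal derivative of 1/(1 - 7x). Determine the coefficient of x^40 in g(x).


Differentiate termwise: d/dx sum_{k>=0} 7^k x^k = sum_{k>=1} k 7^k x^(k-1) = sum_{j>=0} (j+1) 7^(j+1) x^j.
Equivalently, d/dx [1/(1 - 7x)] = 7/(1 - 7x)^2.
For j = 40: 41 * 7^41 = 41 * 44567640326363195900190045974568007 = 1827273253380891031907791884957288287.

1827273253380891031907791884957288287


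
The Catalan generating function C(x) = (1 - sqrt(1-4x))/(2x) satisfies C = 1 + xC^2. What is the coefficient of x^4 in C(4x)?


Substituting x -> 4x scales the n-th coefficient by 4^n, so [x^4] C(4x) = 4^4 * C_4.
C_4 = C(2*4, 4)/(5) = 70/5 = 14.
So 4^4 * 14 = 256 * 14 = 3584.

3584


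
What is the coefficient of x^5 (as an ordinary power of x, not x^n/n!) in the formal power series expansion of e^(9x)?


The exponential series is e^y = sum_{k>=0} y^k / k!. Substituting y = 9x gives
e^(9x) = sum_{k>=0} 9^k x^k / k!.
So the coefficient of x^n is a^n/n! with a = 9, n = 5:
9^5 / 5! = 59049/120 = 19683/40

19683/40


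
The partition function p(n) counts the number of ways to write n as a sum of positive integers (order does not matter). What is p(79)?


Using the generating function prod_{k>=1} 1/(1-x^k), we compute p(79).
By dynamic programming over parts 1 through 79:
p(79) = 13848650

13848650


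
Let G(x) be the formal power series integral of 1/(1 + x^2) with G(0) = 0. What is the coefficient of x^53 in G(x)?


1/(1 + x^2) = sum_{j>=0} (-1)^j x^(2j). Integrating termwise with G(0) = 0:
G(x) = sum_{j>=0} (-1)^j x^(2j+1) / (2j+1) = arctan(x).
Only odd powers are nonzero. For x^53 write 53 = 2*26 + 1, giving
(-1)^26 / 53 = 1/53 = 1/53.

1/53


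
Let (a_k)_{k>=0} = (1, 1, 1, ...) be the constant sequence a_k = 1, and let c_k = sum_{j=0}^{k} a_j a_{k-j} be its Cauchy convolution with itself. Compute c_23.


Since a_j = 1 for all j >= 0, the convolution sum becomes
c_k = sum_{j=0}^{k} 1 * 1 = 1 * (k + 1).
Equivalently, the generating function of (a_k) is 1/(1 - x) and its square is 1/(1 - x)^2 = sum_{k>=0} 1(k + 1) x^k.
For k = 23: 1 * 24 = 24.

24


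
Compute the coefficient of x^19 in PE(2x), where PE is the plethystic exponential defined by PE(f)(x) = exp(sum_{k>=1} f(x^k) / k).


With f(x) = 2x, the exponent is sum_{k>=1} 2 x^k / k = 2 * (-ln(1 - x)). Exponentiating:
PE(2x) = exp(-2 ln(1 - x)) = 1/(1 - x)^2.
By the negative binomial expansion, [x^n] 1/(1 - x)^2 = C(n + 1, 1).
For n = 19: C(20, 1) = 20.

20


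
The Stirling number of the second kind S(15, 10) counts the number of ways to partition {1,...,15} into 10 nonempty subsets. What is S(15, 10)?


Using the explicit formula S(n,k) = (1/k!) sum_{j=0}^{k} (-1)^(k-j) C(k,j) j^n:
S(15, 10) = 12662650
Equivalently, S(n,k) is n! times the coefficient of x^n in the EGF (e^x - 1)^k / k!.

12662650


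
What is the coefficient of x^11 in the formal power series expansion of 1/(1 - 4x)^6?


The general identity 1/(1 - c x)^r = sum_{k>=0} c^k C(k + r - 1, r - 1) x^k follows by substituting y = c x into 1/(1 - y)^r = sum_{k>=0} C(k + r - 1, r - 1) y^k.
For c = 4, r = 6, k = 11:
4^11 * C(16, 5) = 4194304 * 4368 = 18320719872.

18320719872


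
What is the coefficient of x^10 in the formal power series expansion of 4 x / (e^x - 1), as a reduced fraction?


The exponential generating function for Bernoulli numbers is
x / (e^x - 1) = sum_{k>=0} B_k x^k / k!.
So the coefficient of x^10 in 4 x / (e^x - 1) is 4 B_10 / 10!.
Computing: B_10 = 5/66, 10! = 3628800, giving
4 * 5/66 / 3628800 = 1/11975040.

1/11975040


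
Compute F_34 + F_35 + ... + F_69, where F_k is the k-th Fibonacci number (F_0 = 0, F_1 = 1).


Use the identity sum_{k=0}^{N} F_k = F_{N+2} - 1 (which follows from F_{k+2} - F_{k+1} = F_k). Then
sum_{k=34}^{69} F_k = (F_{71} - 1) - (F_{35} - 1) = F_{71} - F_{35}.
Computing: F_{71} = 308061521170129, F_{35} = 9227465, so
Sum = 308061521170129 - 9227465 = 308061511942664.

308061511942664


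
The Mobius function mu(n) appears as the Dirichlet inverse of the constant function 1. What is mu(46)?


46 = 2 * 23 (all distinct primes).
mu(46) = (-1)^2 = 1

1


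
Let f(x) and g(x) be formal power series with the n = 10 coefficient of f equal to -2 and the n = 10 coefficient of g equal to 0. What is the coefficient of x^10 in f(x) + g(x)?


Addition of formal power series is termwise.
The coefficient of x^10 in f + g = -2 + 0
= -2

-2


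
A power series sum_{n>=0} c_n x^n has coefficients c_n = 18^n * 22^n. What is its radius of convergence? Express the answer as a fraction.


By the root test (Cauchy-Hadamard), the radius is R = 1 / limsup_n |c_n|^(1/n).
Here |c_n|^(1/n) = (18^n * 22^n)^(1/n) = 18 * 22 = 396 for all n.
So R = 1/396 = 1/396.

1/396


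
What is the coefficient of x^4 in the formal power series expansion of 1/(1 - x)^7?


The negative binomial / multiset identity is
1/(1 - x)^r = sum_{k>=0} C(k + r - 1, r - 1) x^k.
Here r = 7 and k = 4, so the coefficient is
C(4 + 6, 6) = C(10, 6)
= 210

210


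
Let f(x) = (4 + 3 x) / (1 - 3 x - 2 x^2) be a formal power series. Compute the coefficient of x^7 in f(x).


Write f(x) = sum_{k>=0} a_k x^k. Multiplying both sides by 1 - 3 x - 2 x^2 gives
(1 - 3 x - 2 x^2) sum_{k>=0} a_k x^k = 4 + 3 x.
Matching coefficients:
 x^0: a_0 = 4
 x^1: a_1 - 3 a_0 = 3  =>  a_1 = 3*4 + 3 = 15
 x^k (k >= 2): a_k = 3 a_{k-1} + 2 a_{k-2}.
Iterating: a_2 = 53, a_3 = 189, a_4 = 673, a_5 = 2397, a_6 = 8537, a_7 = 30405.
So the coefficient of x^7 is 30405.

30405


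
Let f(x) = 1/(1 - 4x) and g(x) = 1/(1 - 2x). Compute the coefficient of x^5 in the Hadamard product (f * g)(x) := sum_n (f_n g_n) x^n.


f has coefficients f_k = 4^k and g has coefficients g_k = 2^k, so the Hadamard product has coefficient (f*g)_k = 4^k * 2^k = 8^k.
For k = 5: 8^5 = 32768.

32768


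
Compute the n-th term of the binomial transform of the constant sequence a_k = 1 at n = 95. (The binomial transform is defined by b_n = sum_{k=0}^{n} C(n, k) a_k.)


With a_k = 1 for all k, b_n = sum_{k=0}^{n} C(n, k) = 2^n by the binomial theorem.
For n = 95: 2^95 = 39614081257132168796771975168.

39614081257132168796771975168


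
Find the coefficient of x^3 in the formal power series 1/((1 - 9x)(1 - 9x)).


By partial fractions or Cauchy convolution:
The coefficient equals sum_{k=0}^{3} 9^k * 9^(3-k).
= 2916

2916


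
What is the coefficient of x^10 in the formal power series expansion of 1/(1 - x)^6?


The negative binomial / multiset identity is
1/(1 - x)^r = sum_{k>=0} C(k + r - 1, r - 1) x^k.
Here r = 6 and k = 10, so the coefficient is
C(10 + 5, 5) = C(15, 5)
= 3003

3003


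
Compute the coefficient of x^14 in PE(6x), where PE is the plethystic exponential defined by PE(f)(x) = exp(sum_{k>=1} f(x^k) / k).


With f(x) = 6x, the exponent is sum_{k>=1} 6 x^k / k = 6 * (-ln(1 - x)). Exponentiating:
PE(6x) = exp(-6 ln(1 - x)) = 1/(1 - x)^6.
By the negative binomial expansion, [x^n] 1/(1 - x)^6 = C(n + 5, 5).
For n = 14: C(19, 5) = 11628.

11628


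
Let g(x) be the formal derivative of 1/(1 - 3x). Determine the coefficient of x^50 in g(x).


Differentiate termwise: d/dx sum_{k>=0} 3^k x^k = sum_{k>=1} k 3^k x^(k-1) = sum_{j>=0} (j+1) 3^(j+1) x^j.
Equivalently, d/dx [1/(1 - 3x)] = 3/(1 - 3x)^2.
For j = 50: 51 * 3^51 = 51 * 2153693963075557766310747 = 109838392116853446081848097.

109838392116853446081848097


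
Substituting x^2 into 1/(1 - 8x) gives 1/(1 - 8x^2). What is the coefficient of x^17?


Since 1/(1 - 8x^2) only has even powers of x,
the coefficient of x^17 (odd) is 0.

0


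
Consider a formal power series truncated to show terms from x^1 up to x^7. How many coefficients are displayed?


From x^1 to x^7 inclusive, the count is 7 - 1 + 1 = 7.

7


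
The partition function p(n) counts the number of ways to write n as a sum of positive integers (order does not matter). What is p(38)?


Using the generating function prod_{k>=1} 1/(1-x^k), we compute p(38).
By dynamic programming over parts 1 through 38:
p(38) = 26015

26015


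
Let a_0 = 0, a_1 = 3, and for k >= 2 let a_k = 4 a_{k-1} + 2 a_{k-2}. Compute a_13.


Iterating the recurrence forward:
a_0 = 0
a_1 = 3
a_2 = 4*3 + 2*0 = 12
a_3 = 4*12 + 2*3 = 54
a_4 = 4*54 + 2*12 = 240
a_5 = 4*240 + 2*54 = 1068
a_6 = 4*1068 + 2*240 = 4752
a_7 = 4*4752 + 2*1068 = 21144
a_8 = 4*21144 + 2*4752 = 94080
a_9 = 4*94080 + 2*21144 = 418608
a_10 = 4*418608 + 2*94080 = 1862592
a_11 = 4*1862592 + 2*418608 = 8287584
a_12 = 4*8287584 + 2*1862592 = 36875520
a_13 = 4*36875520 + 2*8287584 = 164077248
So a_13 = 164077248.

164077248


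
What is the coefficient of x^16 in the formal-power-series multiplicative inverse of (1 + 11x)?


The inverse is 1/(1 + 11x). Apply the geometric identity 1/(1 - y) = sum_{k>=0} y^k with y = -11x:
1/(1 + 11x) = sum_{k>=0} (-11)^k x^k.
So the coefficient of x^16 is (-11)^16 = 45949729863572161.

45949729863572161


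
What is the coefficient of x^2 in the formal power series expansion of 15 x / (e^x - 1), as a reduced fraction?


The exponential generating function for Bernoulli numbers is
x / (e^x - 1) = sum_{k>=0} B_k x^k / k!.
So the coefficient of x^2 in 15 x / (e^x - 1) is 15 B_2 / 2!.
Computing: B_2 = 1/6, 2! = 2, giving
15 * 1/6 / 2 = 5/4.

5/4


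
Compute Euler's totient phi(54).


phi(n) counts integers in [1, n] coprime to n. Using the multiplicative formula phi(n) = n * prod_{p | n} (1 - 1/p):
54 = 2 * 3^3, so
phi(54) = 54 * (1 - 1/2) * (1 - 1/3) = 18.

18


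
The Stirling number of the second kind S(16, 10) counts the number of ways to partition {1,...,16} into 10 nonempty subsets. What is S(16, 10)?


Using the explicit formula S(n,k) = (1/k!) sum_{j=0}^{k} (-1)^(k-j) C(k,j) j^n:
S(16, 10) = 193754990
Equivalently, S(n,k) is n! times the coefficient of x^n in the EGF (e^x - 1)^k / k!.

193754990


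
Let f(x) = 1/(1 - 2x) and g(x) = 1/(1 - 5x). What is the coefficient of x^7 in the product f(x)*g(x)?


The coefficient of x^n in f*g is the Cauchy product: sum_{k=0}^{n} a^k * b^(n-k).
With a=2, b=5, n=7:
sum_{k=0}^{7} 2^k * 5^(7-k)
= 130123

130123


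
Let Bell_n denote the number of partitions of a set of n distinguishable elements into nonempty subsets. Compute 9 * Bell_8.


Bell_8 can be computed from the Bell triangle or from Dobinski's identity Bell_n = (1/e) * sum_{k>=0} k^n / k!.
Computing Bell_8 = 4140.
Then 9 * 4140 = 37260.

37260


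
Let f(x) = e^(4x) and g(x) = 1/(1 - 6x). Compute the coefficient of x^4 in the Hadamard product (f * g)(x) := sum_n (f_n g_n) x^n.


Expanding: f_k = 4^k/k! (from e^(4x)) and g_k = 6^k (from 1/(1 - 6x)). So the Hadamard coefficient (f * g)_k = 4^k 6^k / k! = (24)^k / k!.
For k = 4: 24^4/4! = 331776/24 = 13824.

13824


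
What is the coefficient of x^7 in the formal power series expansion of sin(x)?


The Maclaurin series is sin(t) = sum_{k>=0} (-1)^k t^(2k+1) / (2k+1)!, so substituting t = x, only odd powers of x are nonzero, with coefficient of x^(2k+1) equal to (-1)^k / (2k+1)!.
Write 7 = 2*3 + 1, giving the coefficient (-1)^3 / 7! = -1/5040 = -1/5040.

-1/5040


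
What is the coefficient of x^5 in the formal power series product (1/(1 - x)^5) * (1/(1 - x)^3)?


Combine the factors: (1/(1 - x)^5) * (1/(1 - x)^3) = 1/(1 - x)^8.
Then use 1/(1 - x)^r = sum_{k>=0} C(k + r - 1, r - 1) x^k with r = 8 and k = 5:
C(12, 7) = 792.

792


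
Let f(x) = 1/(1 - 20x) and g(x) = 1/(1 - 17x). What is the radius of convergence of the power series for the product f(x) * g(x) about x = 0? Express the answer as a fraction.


The radius of 1/(1 - 20x) is 1/20 (nearest singularity at x = 1/20), and the radius of 1/(1 - 17x) is 1/17.
The product f(x)*g(x) = 1/((1 - 20x)(1 - 17x)) has singularities at both 1/20 and 1/17, so its radius of convergence is the distance to the nearest one:
min(1/20, 1/17) = 1/20.

1/20


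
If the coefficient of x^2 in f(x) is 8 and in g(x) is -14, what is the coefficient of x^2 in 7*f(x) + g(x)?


Scalar multiplication scales coefficients: 7 * 8 = 56.
Then add the g coefficient: 56 + -14
= 42

42


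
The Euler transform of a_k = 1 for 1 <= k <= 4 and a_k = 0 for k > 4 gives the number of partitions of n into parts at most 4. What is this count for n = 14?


Partitions of 14 into parts at most 4:
Using generating function (1-x)^(-1)(1-x^2)^(-1)...(1-x^4)^(-1),
the coefficient of x^14 = 47

47


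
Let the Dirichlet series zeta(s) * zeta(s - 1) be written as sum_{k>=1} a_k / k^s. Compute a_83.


Convolution gives a_k = sum_{d | k} d * 1 = sum_{d | k} d = sigma(k), the sum of positive divisors of k.
For k = 83, the divisors are 1, 83, so
sigma(83) = 1 + 83 = 84.

84


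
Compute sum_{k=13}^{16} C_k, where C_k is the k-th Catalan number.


C_13 through C_16: 742900, 2674440, 9694845, 35357670
Sum = 742900 + 2674440 + 9694845 + 35357670
= 48469855

48469855


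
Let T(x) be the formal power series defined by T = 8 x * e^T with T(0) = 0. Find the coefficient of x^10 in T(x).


Apply the Lagrange inversion formula: if T = 8 x * phi(T) with phi(t) = e^t, then
[x^n] T = 8^n * (1/n) [t^(n-1)] phi(t)^n = 8^n * (1/n) [t^(n-1)] e^(n t) = 8^n * (1/n) * n^(n-1) / (n-1)! = 8^n * n^(n-1) / n!.
When c = 1 this is the Cayley count of rooted labeled trees on n vertices, divided by n!.
For n = 10: 8^10 * 10^9 / 10! = 1073741824 * 1000000000/3628800 = 167772160000000/567.

167772160000000/567


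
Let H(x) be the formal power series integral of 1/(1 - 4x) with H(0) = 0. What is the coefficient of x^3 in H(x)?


1/(1 - 4x) = sum_{k>=0} 4^k x^k. Integrating termwise with H(0) = 0:
H(x) = sum_{k>=0} 4^k x^(k+1) / (k+1) = sum_{m>=1} 4^(m-1) x^m / m.
For m = 3: 4^2/3 = 16/3 = 16/3.

16/3


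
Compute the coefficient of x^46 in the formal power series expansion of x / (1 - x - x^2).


Let f(x) = sum_{k>=0} a_k x^k. Multiplying f(x) * (1 - x - x^2) = x and matching coefficients gives a_0 = 0, a_1 = 1, and a_k = a_{k-1} + a_{k-2} for k >= 2. These are the Fibonacci numbers F_k.
Iterating from F_0 = 0, F_1 = 1:
F_0=0, F_1=1, F_2=1, F_3=2, F_4=3, F_5=5, F_6=8, F_7=13, F_8=21, F_9=34, ...
F_46 = 1836311903.

1836311903


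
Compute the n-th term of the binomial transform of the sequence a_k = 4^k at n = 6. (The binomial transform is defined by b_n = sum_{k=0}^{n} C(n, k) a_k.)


With a_k = 4^k, b_n = sum_{k=0}^{n} C(n, k) 4^k = (1 + 4)^n by the binomial theorem.
For n = 6: (1 + 4)^6 = 5^6 = 15625.

15625


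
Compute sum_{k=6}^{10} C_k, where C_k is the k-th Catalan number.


C_6 through C_10: 132, 429, 1430, 4862, 16796
Sum = 132 + 429 + 1430 + 4862 + 16796
= 23649

23649


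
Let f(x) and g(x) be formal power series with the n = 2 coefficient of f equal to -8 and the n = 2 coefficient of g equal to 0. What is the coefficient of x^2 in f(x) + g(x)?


Addition of formal power series is termwise.
The coefficient of x^2 in f + g = -8 + 0
= -8

-8


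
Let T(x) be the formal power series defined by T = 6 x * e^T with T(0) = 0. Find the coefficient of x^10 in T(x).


Apply the Lagrange inversion formula: if T = 6 x * phi(T) with phi(t) = e^t, then
[x^n] T = 6^n * (1/n) [t^(n-1)] phi(t)^n = 6^n * (1/n) [t^(n-1)] e^(n t) = 6^n * (1/n) * n^(n-1) / (n-1)! = 6^n * n^(n-1) / n!.
When c = 1 this is the Cayley count of rooted labeled trees on n vertices, divided by n!.
For n = 10: 6^10 * 10^9 / 10! = 60466176 * 1000000000/3628800 = 116640000000/7.

116640000000/7


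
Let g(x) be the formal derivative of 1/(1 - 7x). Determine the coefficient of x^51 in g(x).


Differentiate termwise: d/dx sum_{k>=0} 7^k x^k = sum_{k>=1} k 7^k x^(k-1) = sum_{j>=0} (j+1) 7^(j+1) x^j.
Equivalently, d/dx [1/(1 - 7x)] = 7/(1 - 7x)^2.
For j = 51: 52 * 7^52 = 52 * 88124787089723195184393736687912818113311201 = 4582488928665606149588474307771466541892182452.

4582488928665606149588474307771466541892182452


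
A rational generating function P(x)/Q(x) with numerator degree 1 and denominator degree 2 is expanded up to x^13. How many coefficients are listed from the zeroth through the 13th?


Expanding up to x^13 gives the coefficients for x^0, x^1, ..., x^13.
That is 13 + 1 = 14 coefficients in total.

14


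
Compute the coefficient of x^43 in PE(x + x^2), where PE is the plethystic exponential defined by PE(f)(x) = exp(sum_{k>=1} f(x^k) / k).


With f(x) = x + x^2, the exponent is sum_{k>=1} (x^k + x^(2k)) / k = -ln(1 - x) - ln(1 - x^2). Exponentiating:
PE(x + x^2) = 1 / ((1 - x)(1 - x^2)).
This is the generating function for partitions of n into parts of size 1 or 2. The number of 2's can be any j in 0..21, and the rest are 1's, so
[x^43] = floor(43/2) + 1 = 22.

22


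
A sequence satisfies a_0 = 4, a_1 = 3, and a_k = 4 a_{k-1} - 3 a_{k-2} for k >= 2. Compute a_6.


The characteristic equation is t^2 - 4 t + 3 = 0, with roots r_1 = 3 and r_2 = 1 (so c_1 = r_1 + r_2, c_2 = -r_1 r_2 as required).
One can use the closed form a_n = A r_1^n + B r_2^n, but direct iteration is more reliable:
a_0 = 4, a_1 = 3, a_2 = 0, a_3 = -9, a_4 = -36, a_5 = -117, a_6 = -360.
So a_6 = -360.

-360


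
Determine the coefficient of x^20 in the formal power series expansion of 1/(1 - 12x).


The geometric series identity gives 1/(1 - c x) = sum_{k>=0} c^k x^k, so the coefficient of x^k is c^k.
Here c = 12 and k = 20.
Computing: 12^20 = 3833759992447475122176

3833759992447475122176


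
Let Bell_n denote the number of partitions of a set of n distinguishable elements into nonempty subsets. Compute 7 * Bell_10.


Bell_10 can be computed from the Bell triangle or from Dobinski's identity Bell_n = (1/e) * sum_{k>=0} k^n / k!.
Computing Bell_10 = 115975.
Then 7 * 115975 = 811825.

811825


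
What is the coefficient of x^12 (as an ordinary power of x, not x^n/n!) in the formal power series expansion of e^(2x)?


The exponential series is e^y = sum_{k>=0} y^k / k!. Substituting y = 2x gives
e^(2x) = sum_{k>=0} 2^k x^k / k!.
So the coefficient of x^n is a^n/n! with a = 2, n = 12:
2^12 / 12! = 4096/479001600 = 4/467775

4/467775


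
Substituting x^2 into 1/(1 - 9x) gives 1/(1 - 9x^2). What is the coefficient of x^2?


The coefficient of x^(2m) in 1/(1 - 9x^2) is 9^m.
With n = 2 = 2*1, the coefficient is 9^1 = 9.

9


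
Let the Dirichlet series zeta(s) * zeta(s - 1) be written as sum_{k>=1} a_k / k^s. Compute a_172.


Convolution gives a_k = sum_{d | k} d * 1 = sum_{d | k} d = sigma(k), the sum of positive divisors of k.
For k = 172, the divisors are 1, 2, 4, 43, 86, 172, so
sigma(172) = 1 + 2 + 4 + 43 + 86 + 172 = 308.

308


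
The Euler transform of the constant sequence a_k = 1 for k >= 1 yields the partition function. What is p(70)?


The Euler transform converts the sequence a_k = 1 into the number of integer partitions.
Using the recurrence or dynamic programming:
p(70) = 4087968

4087968


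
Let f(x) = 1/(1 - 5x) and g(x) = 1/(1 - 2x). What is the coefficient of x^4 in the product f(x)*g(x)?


The coefficient of x^n in f*g is the Cauchy product: sum_{k=0}^{n} a^k * b^(n-k).
With a=5, b=2, n=4:
sum_{k=0}^{4} 5^k * 2^(4-k)
= 1031

1031


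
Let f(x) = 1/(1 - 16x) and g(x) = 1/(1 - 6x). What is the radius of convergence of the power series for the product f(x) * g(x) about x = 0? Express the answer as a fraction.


The radius of 1/(1 - 16x) is 1/16 (nearest singularity at x = 1/16), and the radius of 1/(1 - 6x) is 1/6.
The product f(x)*g(x) = 1/((1 - 16x)(1 - 6x)) has singularities at both 1/16 and 1/6, so its radius of convergence is the distance to the nearest one:
min(1/16, 1/6) = 1/16.

1/16


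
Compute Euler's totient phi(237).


phi(n) counts integers in [1, n] coprime to n. Using the multiplicative formula phi(n) = n * prod_{p | n} (1 - 1/p):
237 = 3 * 79, so
phi(237) = 237 * (1 - 1/3) * (1 - 1/79) = 156.

156


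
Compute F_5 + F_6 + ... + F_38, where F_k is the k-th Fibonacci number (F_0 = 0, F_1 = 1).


Use the identity sum_{k=0}^{N} F_k = F_{N+2} - 1 (which follows from F_{k+2} - F_{k+1} = F_k). Then
sum_{k=5}^{38} F_k = (F_{40} - 1) - (F_{6} - 1) = F_{40} - F_{6}.
Computing: F_{40} = 102334155, F_{6} = 8, so
Sum = 102334155 - 8 = 102334147.

102334147


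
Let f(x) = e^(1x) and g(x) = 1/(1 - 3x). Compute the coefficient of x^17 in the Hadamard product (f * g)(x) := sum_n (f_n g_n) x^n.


Expanding: f_k = 1^k/k! (from e^(1x)) and g_k = 3^k (from 1/(1 - 3x)). So the Hadamard coefficient (f * g)_k = 1^k 3^k / k! = (3)^k / k!.
For k = 17: 3^17/17! = 129140163/355687428096000 = 177147/487911424000.

177147/487911424000


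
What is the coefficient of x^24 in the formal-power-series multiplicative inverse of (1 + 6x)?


The inverse is 1/(1 + 6x). Apply the geometric identity 1/(1 - y) = sum_{k>=0} y^k with y = -6x:
1/(1 + 6x) = sum_{k>=0} (-6)^k x^k.
So the coefficient of x^24 is (-6)^24 = 4738381338321616896.

4738381338321616896


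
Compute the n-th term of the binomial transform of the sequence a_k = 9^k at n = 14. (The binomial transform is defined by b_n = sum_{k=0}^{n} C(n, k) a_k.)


With a_k = 9^k, b_n = sum_{k=0}^{n} C(n, k) 9^k = (1 + 9)^n by the binomial theorem.
For n = 14: (1 + 9)^14 = 10^14 = 100000000000000.

100000000000000


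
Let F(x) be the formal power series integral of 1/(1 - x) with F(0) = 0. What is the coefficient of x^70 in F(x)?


1/(1 - x) = sum_{k>=0} x^k. Integrating termwise and using F(0) = 0 gives
F(x) = sum_{k>=0} x^(k+1) / (k+1) = sum_{m>=1} x^m / m = -ln(1 - x).
So the coefficient of x^70 is 1/70 = 1/70.

1/70


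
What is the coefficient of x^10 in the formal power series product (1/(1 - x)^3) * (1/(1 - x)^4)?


Combine the factors: (1/(1 - x)^3) * (1/(1 - x)^4) = 1/(1 - x)^7.
Then use 1/(1 - x)^r = sum_{k>=0} C(k + r - 1, r - 1) x^k with r = 7 and k = 10:
C(16, 6) = 8008.

8008


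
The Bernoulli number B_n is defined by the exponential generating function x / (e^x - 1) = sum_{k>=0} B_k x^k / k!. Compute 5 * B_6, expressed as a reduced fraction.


Bernoulli numbers can also be computed recursively via B_0 = 1 and sum_{j=0}^{m} C(m+1, j) B_j = 0 for m >= 1. Odd-index Bernoulli numbers vanish for k >= 3.
Computing B_6 = 1/42, so 5 * B_6 = 5 * 1/42 = 5/42.

5/42


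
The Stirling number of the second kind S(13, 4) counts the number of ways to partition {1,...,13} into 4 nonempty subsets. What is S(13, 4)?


Using the explicit formula S(n,k) = (1/k!) sum_{j=0}^{k} (-1)^(k-j) C(k,j) j^n:
S(13, 4) = 2532530
Equivalently, S(n,k) is n! times the coefficient of x^n in the EGF (e^x - 1)^k / k!.

2532530


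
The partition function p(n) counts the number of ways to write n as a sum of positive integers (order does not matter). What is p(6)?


Using the generating function prod_{k>=1} 1/(1-x^k), we compute p(6).
By dynamic programming over parts 1 through 6:
p(6) = 11

11


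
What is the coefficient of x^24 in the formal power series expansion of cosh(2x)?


The Maclaurin series is cosh(t) = sum_{m>=0} t^(2m) / (2m)!, so substituting t = 2x, only even powers of x are nonzero, with coefficient of x^(2m) equal to 2^(2m) / (2m)!.
For x^24 the coefficient is 2^24/24! = 16777216/620448401733239439360000 = 4/147926426347074375.

4/147926426347074375


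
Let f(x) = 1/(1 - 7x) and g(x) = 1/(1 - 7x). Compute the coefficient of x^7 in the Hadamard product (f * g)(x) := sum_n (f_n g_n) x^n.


f has coefficients f_k = 7^k and g has coefficients g_k = 7^k, so the Hadamard product has coefficient (f*g)_k = 7^k * 7^k = 49^k.
For k = 7: 49^7 = 678223072849.

678223072849


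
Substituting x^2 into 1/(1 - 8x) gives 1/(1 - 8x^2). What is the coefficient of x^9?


Since 1/(1 - 8x^2) only has even powers of x,
the coefficient of x^9 (odd) is 0.

0


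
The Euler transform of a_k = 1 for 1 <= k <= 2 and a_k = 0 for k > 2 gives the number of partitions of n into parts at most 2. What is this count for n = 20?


Partitions of 20 into parts at most 2:
Using generating function (1-x)^(-1)(1-x^2)^(-1),
the coefficient of x^20 = 11

11


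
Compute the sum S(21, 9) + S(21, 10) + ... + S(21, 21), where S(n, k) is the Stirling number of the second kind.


By definition, S(n, k) counts partitions of an n-set into exactly k nonempty blocks.
Computing row n = 21 for k = 9..21:
S(21, k): 123272476465204, 71187132291275, 26826851689001, 6833042030178, 1204909218331, 149304004500, 13087462580, 809944464, 34952799, 1023435, 19285, 210, 1
Sum = 229487649101263.

229487649101263


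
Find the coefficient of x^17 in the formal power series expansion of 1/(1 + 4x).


Write 1/(1 + c x) = 1/(1 - (-c) x) and apply the geometric-series identity
1/(1 - y) = sum_{k>=0} y^k to get 1/(1 + c x) = sum_{k>=0} (-c)^k x^k.
So the coefficient of x^k is (-c)^k = (-1)^k * c^k.
Here c = 4 and k = 17:
(-4)^17 = -1 * 17179869184 = -17179869184

-17179869184


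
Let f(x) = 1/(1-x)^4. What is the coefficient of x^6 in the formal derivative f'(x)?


Differentiate: d/dx [ 1/(1-x)^r ] = r / (1-x)^(r+1).
Here r = 4, so f'(x) = 4 / (1-x)^5.
The expansion of 1/(1-x)^(r+1) has coefficient of x^n equal to C(n+r, r).
So the coefficient of x^6 in f'(x) is
4 * C(10, 4) = 4 * 210 = 840

840


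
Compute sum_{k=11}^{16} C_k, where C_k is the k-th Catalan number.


C_11 through C_16: 58786, 208012, 742900, 2674440, 9694845, 35357670
Sum = 58786 + 208012 + 742900 + 2674440 + 9694845 + 35357670
= 48736653

48736653


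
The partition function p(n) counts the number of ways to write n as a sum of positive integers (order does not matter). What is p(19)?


Using the generating function prod_{k>=1} 1/(1-x^k), we compute p(19).
By dynamic programming over parts 1 through 19:
p(19) = 490

490


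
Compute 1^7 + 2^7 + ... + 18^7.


This power sum has a closed form given by Faulhaber's formula
sum_{k=1}^{m} k^p = (1 / (p + 1)) * sum_{j=0}^{p} C(p + 1, j) B_j m^(p + 1 - j),
but for small m direct computation is fastest:
1 + 128 + 2187 + 16384 + 78125 + 279936 + 823543 + 2097152 + 4782969 + 10000000 + 19487171 + 35831808 + 62748517 + 105413504 + 170859375 + 268435456 + 410338673 + 612220032 = 1703414961.

1703414961


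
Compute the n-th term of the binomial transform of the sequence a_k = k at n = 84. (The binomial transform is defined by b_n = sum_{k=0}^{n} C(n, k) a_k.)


With a_k = k, b_n = sum_{k=0}^{n} C(n, k) k. Using k * C(n, k) = n * C(n-1, k-1) gives b_n = n * sum_{k>=1} C(n-1, k-1) = n * 2^(n-1).
For n = 84: 84 * 2^83 = 84 * 9671406556917033397649408 = 812398150781030805402550272.

812398150781030805402550272


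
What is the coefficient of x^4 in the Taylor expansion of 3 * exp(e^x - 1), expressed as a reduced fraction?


exp(e^x - 1) = sum_{k>=0} Bell_k x^k / k!, where Bell_k is the k-th Bell number.
So the coefficient of x^4 is 3 * Bell_4 / 4!.
Computing: Bell_4 = 15 and 4! = 24, giving
3 * 15/24 = 15/8.

15/8


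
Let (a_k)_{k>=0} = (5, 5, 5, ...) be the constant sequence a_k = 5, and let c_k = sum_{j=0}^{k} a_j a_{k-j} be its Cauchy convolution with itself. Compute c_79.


Since a_j = 5 for all j >= 0, the convolution sum becomes
c_k = sum_{j=0}^{k} 5 * 5 = 25 * (k + 1).
Equivalently, the generating function of (a_k) is 5/(1 - x) and its square is 25/(1 - x)^2 = sum_{k>=0} 25(k + 1) x^k.
For k = 79: 25 * 80 = 2000.

2000


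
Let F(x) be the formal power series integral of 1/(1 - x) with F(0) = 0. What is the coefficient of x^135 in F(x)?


1/(1 - x) = sum_{k>=0} x^k. Integrating termwise and using F(0) = 0 gives
F(x) = sum_{k>=0} x^(k+1) / (k+1) = sum_{m>=1} x^m / m = -ln(1 - x).
So the coefficient of x^135 is 1/135 = 1/135.

1/135


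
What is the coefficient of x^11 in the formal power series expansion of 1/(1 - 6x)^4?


The general identity 1/(1 - c x)^r = sum_{k>=0} c^k C(k + r - 1, r - 1) x^k follows by substituting y = c x into 1/(1 - y)^r = sum_{k>=0} C(k + r - 1, r - 1) y^k.
For c = 6, r = 4, k = 11:
6^11 * C(14, 3) = 362797056 * 364 = 132058128384.

132058128384


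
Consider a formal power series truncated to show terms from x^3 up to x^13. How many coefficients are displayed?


From x^3 to x^13 inclusive, the count is 13 - 3 + 1 = 11.

11


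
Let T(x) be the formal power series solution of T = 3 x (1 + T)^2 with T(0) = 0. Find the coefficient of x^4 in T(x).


Apply the Lagrange inversion formula: if T = 3 x * phi(T) with phi(t) = (1 + t)^2, then [x^n] T = 3^n * (1/n) [t^(n-1)] phi(t)^n = 3^n * (1/n) [t^(n-1)] (1 + t)^(2n) = 3^n * (1/n) C(2n, n-1).
Using the identity C(2n, n-1) = C(2n, n) * n / (n+1), the unscaled factor equals C(2n, n) / (n+1) = C_n, the n-th Catalan number.
For n = 4: C_4 = C(8, 4) / 5 = 70/5 = 14.
With the 3^4 = 81 factor, the coefficient is 81 * 14 = 1134.

1134


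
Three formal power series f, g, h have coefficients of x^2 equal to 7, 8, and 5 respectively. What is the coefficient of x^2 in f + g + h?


Series addition is componentwise:
7 + 8 + 5
= 20

20


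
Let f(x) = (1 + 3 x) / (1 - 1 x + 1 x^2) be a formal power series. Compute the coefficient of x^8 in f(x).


Write f(x) = sum_{k>=0} a_k x^k. Multiplying both sides by 1 - 1 x + 1 x^2 gives
(1 - 1 x + 1 x^2) sum_{k>=0} a_k x^k = 1 + 3 x.
Matching coefficients:
 x^0: a_0 = 1
 x^1: a_1 - 1 a_0 = 3  =>  a_1 = 1*1 + 3 = 4
 x^k (k >= 2): a_k = 1 a_{k-1} - 1 a_{k-2}.
Iterating: a_2 = 3, a_3 = -1, a_4 = -4, a_5 = -3, a_6 = 1, a_7 = 4, a_8 = 3.
So the coefficient of x^8 is 3.

3


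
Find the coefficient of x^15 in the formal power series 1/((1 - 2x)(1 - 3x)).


By partial fractions or Cauchy convolution:
The coefficient equals sum_{k=0}^{15} 2^k * 3^(15-k).
= 42981185

42981185


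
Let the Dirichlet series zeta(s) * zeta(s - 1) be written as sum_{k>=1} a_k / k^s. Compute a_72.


Convolution gives a_k = sum_{d | k} d * 1 = sum_{d | k} d = sigma(k), the sum of positive divisors of k.
For k = 72, the divisors are 1, 2, 3, 4, 6, 8, 9, 12, 18, 24, 36, 72, so
sigma(72) = 1 + 2 + 3 + 4 + 6 + 8 + 9 + 12 + 18 + 24 + 36 + 72 = 195.

195


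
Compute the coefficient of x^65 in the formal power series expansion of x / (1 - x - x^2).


Let f(x) = sum_{k>=0} a_k x^k. Multiplying f(x) * (1 - x - x^2) = x and matching coefficients gives a_0 = 0, a_1 = 1, and a_k = a_{k-1} + a_{k-2} for k >= 2. These are the Fibonacci numbers F_k.
Iterating from F_0 = 0, F_1 = 1:
F_0=0, F_1=1, F_2=1, F_3=2, F_4=3, F_5=5, F_6=8, F_7=13, F_8=21, F_9=34, ...
F_65 = 17167680177565.

17167680177565


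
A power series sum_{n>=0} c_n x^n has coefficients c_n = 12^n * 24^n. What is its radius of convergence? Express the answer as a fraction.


By the root test (Cauchy-Hadamard), the radius is R = 1 / limsup_n |c_n|^(1/n).
Here |c_n|^(1/n) = (12^n * 24^n)^(1/n) = 12 * 24 = 288 for all n.
So R = 1/288 = 1/288.

1/288


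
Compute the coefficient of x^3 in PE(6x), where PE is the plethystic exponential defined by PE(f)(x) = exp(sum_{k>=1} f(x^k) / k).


With f(x) = 6x, the exponent is sum_{k>=1} 6 x^k / k = 6 * (-ln(1 - x)). Exponentiating:
PE(6x) = exp(-6 ln(1 - x)) = 1/(1 - x)^6.
By the negative binomial expansion, [x^n] 1/(1 - x)^6 = C(n + 5, 5).
For n = 3: C(8, 5) = 56.

56


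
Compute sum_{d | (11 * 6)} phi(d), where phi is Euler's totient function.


First, 11 * 6 = 66. One classical identity is sum_{d | n} phi(d) = n (each k in [1, n] has a unique gcd with n, and among the k's with gcd(k, n) = n/d there are phi(d) of them). So the sum equals 66. We also verify directly:
Divisors of 66: 1, 2, 3, 6, 11, 22, 33, 66.
phi values: 1, 1, 2, 2, 10, 10, 20, 20.
Sum = 66.

66


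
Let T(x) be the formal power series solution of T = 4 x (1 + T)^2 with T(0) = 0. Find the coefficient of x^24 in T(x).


Apply the Lagrange inversion formula: if T = 4 x * phi(T) with phi(t) = (1 + t)^2, then [x^n] T = 4^n * (1/n) [t^(n-1)] phi(t)^n = 4^n * (1/n) [t^(n-1)] (1 + t)^(2n) = 4^n * (1/n) C(2n, n-1).
Using the identity C(2n, n-1) = C(2n, n) * n / (n+1), the unscaled factor equals C(2n, n) / (n+1) = C_n, the n-th Catalan number.
For n = 24: C_24 = C(48, 24) / 25 = 32247603683100/25 = 1289904147324.
With the 4^24 = 281474976710656 factor, the coefficient is 281474976710656 * 1289904147324 = 363075739827001485944684544.

363075739827001485944684544


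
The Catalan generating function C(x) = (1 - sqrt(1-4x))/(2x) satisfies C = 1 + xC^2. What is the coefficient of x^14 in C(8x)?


Substituting x -> 8x scales the n-th coefficient by 8^n, so [x^14] C(8x) = 8^14 * C_14.
C_14 = C(2*14, 14)/(15) = 40116600/15 = 2674440.
So 8^14 * 2674440 = 4398046511104 * 2674440 = 11762311511156981760.

11762311511156981760


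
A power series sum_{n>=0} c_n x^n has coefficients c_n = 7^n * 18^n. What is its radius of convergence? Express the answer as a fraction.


By the root test (Cauchy-Hadamard), the radius is R = 1 / limsup_n |c_n|^(1/n).
Here |c_n|^(1/n) = (7^n * 18^n)^(1/n) = 7 * 18 = 126 for all n.
So R = 1/126 = 1/126.

1/126


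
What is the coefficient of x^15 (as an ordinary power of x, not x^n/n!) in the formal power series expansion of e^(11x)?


The exponential series is e^y = sum_{k>=0} y^k / k!. Substituting y = 11x gives
e^(11x) = sum_{k>=0} 11^k x^k / k!.
So the coefficient of x^n is a^n/n! with a = 11, n = 15:
11^15 / 15! = 4177248169415651/1307674368000 = 379749833583241/118879488000

379749833583241/118879488000


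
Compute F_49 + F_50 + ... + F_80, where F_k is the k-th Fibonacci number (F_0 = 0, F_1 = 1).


Use the identity sum_{k=0}^{N} F_k = F_{N+2} - 1 (which follows from F_{k+2} - F_{k+1} = F_k). Then
sum_{k=49}^{80} F_k = (F_{82} - 1) - (F_{50} - 1) = F_{82} - F_{50}.
Computing: F_{82} = 61305790721611591, F_{50} = 12586269025, so
Sum = 61305790721611591 - 12586269025 = 61305778135342566.

61305778135342566


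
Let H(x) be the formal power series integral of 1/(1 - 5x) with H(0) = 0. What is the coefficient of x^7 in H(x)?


1/(1 - 5x) = sum_{k>=0} 5^k x^k. Integrating termwise with H(0) = 0:
H(x) = sum_{k>=0} 5^k x^(k+1) / (k+1) = sum_{m>=1} 5^(m-1) x^m / m.
For m = 7: 5^6/7 = 15625/7 = 15625/7.

15625/7


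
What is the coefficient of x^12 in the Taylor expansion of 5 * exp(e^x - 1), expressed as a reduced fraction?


exp(e^x - 1) = sum_{k>=0} Bell_k x^k / k!, where Bell_k is the k-th Bell number.
So the coefficient of x^12 is 5 * Bell_12 / 12!.
Computing: Bell_12 = 4213597 and 12! = 479001600, giving
5 * 4213597/479001600 = 4213597/95800320.

4213597/95800320


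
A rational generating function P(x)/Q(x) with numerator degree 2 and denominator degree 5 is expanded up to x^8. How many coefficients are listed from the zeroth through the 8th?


Expanding up to x^8 gives the coefficients for x^0, x^1, ..., x^8.
That is 8 + 1 = 9 coefficients in total.

9


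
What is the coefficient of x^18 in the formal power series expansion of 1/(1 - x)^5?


The negative binomial / multiset identity is
1/(1 - x)^r = sum_{k>=0} C(k + r - 1, r - 1) x^k.
Here r = 5 and k = 18, so the coefficient is
C(18 + 4, 4) = C(22, 4)
= 7315

7315


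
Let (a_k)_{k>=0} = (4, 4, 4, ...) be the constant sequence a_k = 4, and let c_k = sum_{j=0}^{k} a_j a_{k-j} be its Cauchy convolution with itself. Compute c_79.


Since a_j = 4 for all j >= 0, the convolution sum becomes
c_k = sum_{j=0}^{k} 4 * 4 = 16 * (k + 1).
Equivalently, the generating function of (a_k) is 4/(1 - x) and its square is 16/(1 - x)^2 = sum_{k>=0} 16(k + 1) x^k.
For k = 79: 16 * 80 = 1280.

1280
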